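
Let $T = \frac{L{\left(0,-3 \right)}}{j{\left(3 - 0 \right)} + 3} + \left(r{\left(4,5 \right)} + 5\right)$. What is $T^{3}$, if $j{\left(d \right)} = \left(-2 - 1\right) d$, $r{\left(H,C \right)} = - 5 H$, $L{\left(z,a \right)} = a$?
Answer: $- \frac{24389}{8} \approx -3048.6$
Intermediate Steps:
$j{\left(d \right)} = - 3 d$
$T = - \frac{29}{2}$ ($T = \frac{1}{- 3 \left(3 - 0\right) + 3} \left(-3\right) + \left(\left(-5\right) 4 + 5\right) = \frac{1}{- 3 \left(3 + 0\right) + 3} \left(-3\right) + \left(-20 + 5\right) = \frac{1}{\left(-3\right) 3 + 3} \left(-3\right) - 15 = \frac{1}{-9 + 3} \left(-3\right) - 15 = \frac{1}{-6} \left(-3\right) - 15 = \left(- \frac{1}{6}\right) \left(-3\right) - 15 = \frac{1}{2} - 15 = - \frac{29}{2} \approx -14.5$)
$T^{3} = \left(- \frac{29}{2}\right)^{3} = - \frac{24389}{8}$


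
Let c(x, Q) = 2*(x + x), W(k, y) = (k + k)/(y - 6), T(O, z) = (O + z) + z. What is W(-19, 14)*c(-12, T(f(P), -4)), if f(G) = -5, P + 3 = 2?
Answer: 228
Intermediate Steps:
P = -1 (P = -3 + 2 = -1)
T(O, z) = O + 2*z
W(k, y) = 2*k/(-6 + y) (W(k, y) = (2*k)/(-6 + y) = 2*k/(-6 + y))
c(x, Q) = 4*x (c(x, Q) = 2*(2*x) = 4*x)
W(-19, 14)*c(-12, T(f(P), -4)) = (2*(-19)/(-6 + 14))*(4*(-12)) = (2*(-19)/8)*(-48) = (2*(-19)*(⅛))*(-48) = -19/4*(-48) = 228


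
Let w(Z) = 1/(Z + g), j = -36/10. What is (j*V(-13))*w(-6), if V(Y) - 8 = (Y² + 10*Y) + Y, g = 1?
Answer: 612/25 ≈ 24.480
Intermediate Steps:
j = -18/5 (j = -36*⅒ = -18/5 ≈ -3.6000)
w(Z) = 1/(1 + Z) (w(Z) = 1/(Z + 1) = 1/(1 + Z))
V(Y) = 8 + Y² + 11*Y (V(Y) = 8 + ((Y² + 10*Y) + Y) = 8 + (Y² + 11*Y) = 8 + Y² + 11*Y)
(j*V(-13))*w(-6) = (-18*(8 + (-13)² + 11*(-13))/5)/(1 - 6) = -18*(8 + 169 - 143)/5/(-5) = -18/5*34*(-⅕) = -612/5*(-⅕) = 612/25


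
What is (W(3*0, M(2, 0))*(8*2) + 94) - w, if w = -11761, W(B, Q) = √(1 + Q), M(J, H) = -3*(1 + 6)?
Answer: 11855 + 32*I*√5 ≈ 11855.0 + 71.554*I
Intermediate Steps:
M(J, H) = -21 (M(J, H) = -3*7 = -21)
(W(3*0, M(2, 0))*(8*2) + 94) - w = (√(1 - 21)*(8*2) + 94) - 1*(-11761) = (√(-20)*16 + 94) + 11761 = ((2*I*√5)*16 + 94) + 11761 = (32*I*√5 + 94) + 11761 = (94 + 32*I*√5) + 11761 = 11855 + 32*I*√5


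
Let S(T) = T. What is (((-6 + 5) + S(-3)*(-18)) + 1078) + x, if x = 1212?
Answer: 2343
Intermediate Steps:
(((-6 + 5) + S(-3)*(-18)) + 1078) + x = (((-6 + 5) - 3*(-18)) + 1078) + 1212 = ((-1 + 54) + 1078) + 1212 = (53 + 1078) + 1212 = 1131 + 1212 = 2343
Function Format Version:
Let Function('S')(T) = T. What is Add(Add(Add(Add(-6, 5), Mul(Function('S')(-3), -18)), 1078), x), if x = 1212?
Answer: 2343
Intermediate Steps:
Add(Add(Add(Add(-6, 5), Mul(Function('S')(-3), -18)), 1078), x) = Add(Add(Add(Add(-6, 5), Mul(-3, -18)), 1078), 1212) = Add(Add(Add(-1, 54), 1078), 1212) = Add(Add(53, 1078), 1212) = Add(1131, 1212) = 2343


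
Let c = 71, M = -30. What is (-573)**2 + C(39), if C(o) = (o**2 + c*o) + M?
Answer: 332589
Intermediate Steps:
C(o) = -30 + o**2 + 71*o (C(o) = (o**2 + 71*o) - 30 = -30 + o**2 + 71*o)
(-573)**2 + C(39) = (-573)**2 + (-30 + 39**2 + 71*39) = 328329 + (-30 + 1521 + 2769) = 328329 + 4260 = 332589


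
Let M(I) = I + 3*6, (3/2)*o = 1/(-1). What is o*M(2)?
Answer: -40/3 ≈ -13.333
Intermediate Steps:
o = -⅔ (o = (⅔)/(-1) = (⅔)*(-1) = -⅔ ≈ -0.66667)
M(I) = 18 + I (M(I) = I + 18 = 18 + I)
o*M(2) = -2*(18 + 2)/3 = -⅔*20 = -40/3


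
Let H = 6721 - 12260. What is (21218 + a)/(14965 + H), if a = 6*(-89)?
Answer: 10342/4713 ≈ 2.1944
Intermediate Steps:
H = -5539
a = -534
(21218 + a)/(14965 + H) = (21218 - 534)/(14965 - 5539) = 20684/9426 = 20684*(1/9426) = 10342/4713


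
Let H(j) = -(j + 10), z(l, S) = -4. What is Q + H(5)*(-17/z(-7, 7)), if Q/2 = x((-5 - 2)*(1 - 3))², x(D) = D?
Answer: 1313/4 ≈ 328.25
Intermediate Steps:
Q = 392 (Q = 2*((-5 - 2)*(1 - 3))² = 2*(-7*(-2))² = 2*14² = 2*196 = 392)
H(j) = -10 - j (H(j) = -(10 + j) = -10 - j)
Q + H(5)*(-17/z(-7, 7)) = 392 + (-10 - 1*5)*(-17/(-4)) = 392 + (-10 - 5)*(-17*(-¼)) = 392 - 15*17/4 = 392 - 255/4 = 1313/4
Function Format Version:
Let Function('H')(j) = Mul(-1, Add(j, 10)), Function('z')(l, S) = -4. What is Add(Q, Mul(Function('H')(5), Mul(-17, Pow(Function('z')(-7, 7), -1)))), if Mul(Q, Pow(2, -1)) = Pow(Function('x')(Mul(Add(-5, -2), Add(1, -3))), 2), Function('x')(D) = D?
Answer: Rational(1313, 4) ≈ 328.25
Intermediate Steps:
Q = 392 (Q = Mul(2, Pow(Mul(Add(-5, -2), Add(1, -3)), 2)) = Mul(2, Pow(Mul(-7, -2), 2)) = Mul(2, Pow(14, 2)) = Mul(2, 196) = 392)
Function('H')(j) = Add(-10, Mul(-1, j)) (Function('H')(j) = Mul(-1, Add(10, j)) = Add(-10, Mul(-1, j)))
Add(Q, Mul(Function('H')(5), Mul(-17, Pow(Function('z')(-7, 7), -1)))) = Add(392, Mul(Add(-10, Mul(-1, 5)), Mul(-17, Pow(-4, -1)))) = Add(392, Mul(Add(-10, -5), Mul(-17, Rational(-1, 4)))) = Add(392, Mul(-15, Rational(17, 4))) = Add(392, Rational(-255, 4)) = Rational(1313, 4)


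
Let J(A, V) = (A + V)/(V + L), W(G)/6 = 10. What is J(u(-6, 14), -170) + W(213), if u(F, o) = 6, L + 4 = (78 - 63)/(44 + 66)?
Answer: 233108/3825 ≈ 60.943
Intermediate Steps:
L = -85/22 (L = -4 + (78 - 63)/(44 + 66) = -4 + 15/110 = -4 + 15*(1/110) = -4 + 3/22 = -85/22 ≈ -3.8636)
W(G) = 60 (W(G) = 6*10 = 60)
J(A, V) = (A + V)/(-85/22 + V) (J(A, V) = (A + V)/(V - 85/22) = (A + V)/(-85/22 + V))
J(u(-6, 14), -170) + W(213) = 22*(6 - 170)/(-85 + 22*(-170)) + 60 = 22*(-164)/(-85 - 3740) + 60 = 22*(-164)/(-3825) + 60 = 22*(-1/3825)*(-164) + 60 = 3608/3825 + 60 = 233108/3825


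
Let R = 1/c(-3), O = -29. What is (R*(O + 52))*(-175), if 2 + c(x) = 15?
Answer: -4025/13 ≈ -309.62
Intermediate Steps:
c(x) = 13 (c(x) = -2 + 15 = 13)
R = 1/13 ≈ 0.076923
(R*(O + 52))*(-175) = ((-29 + 52)/13)*(-175) = ((1/13)*23)*(-175) = (23/13)*(-175) = -4025/13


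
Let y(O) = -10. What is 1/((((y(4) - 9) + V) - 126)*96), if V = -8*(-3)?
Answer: -1/11616 ≈ -8.6088e-5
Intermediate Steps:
V = 24
y(O) = -10 (y(O) = -2*5 = -10)
1/((((y(4) - 9) + V) - 126)*96) = 1/((((-10 - 9) + 24) - 126)*96) = 1/(((-19 + 24) - 126)*96) = 1/((5 - 126)*96) = 1/(-121*96) = 1/(-11616) = -1/11616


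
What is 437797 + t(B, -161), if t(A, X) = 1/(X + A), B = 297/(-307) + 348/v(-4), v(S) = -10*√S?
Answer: 27373377473004857/62525275081 - 40998315*I/62525275081 ≈ 4.378e+5 - 0.00065571*I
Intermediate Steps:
B = -297/307 + 87*I/5 (B = 297/(-307) + 348/((-20*I)) = 297*(-1/307) + 348/((-20*I)) = -297/307 + 348/((-20*I)) = -297/307 + 348*(I/20) = -297/307 + 87*I/5 ≈ -0.96743 + 17.4*I)
t(A, X) = 1/(A + X)
437797 + t(B, -161) = 437797 + 1/((-297/307 + 87*I/5) - 161) = 437797 + 1/(-49724/307 + 87*I/5) = 437797 + 2356225*(-49724/307 - 87*I/5)/62525275081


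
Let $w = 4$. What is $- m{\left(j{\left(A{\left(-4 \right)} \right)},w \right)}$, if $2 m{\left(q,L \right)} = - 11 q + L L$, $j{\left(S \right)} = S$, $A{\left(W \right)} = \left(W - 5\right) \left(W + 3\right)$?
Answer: $\frac{83}{2} \approx 41.5$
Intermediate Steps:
$A{\left(W \right)} = \left(-5 + W\right) \left(3 + W\right)$
$m{\left(q,L \right)} = \frac{L^{2}}{2} - \frac{11 q}{2}$ ($m{\left(q,L \right)} = \frac{- 11 q + L L}{2} = \frac{- 11 q + L^{2}}{2} = \frac{L^{2} - 11 q}{2} = \frac{L^{2}}{2} - \frac{11 q}{2}$)
$- m{\left(j{\left(A{\left(-4 \right)} \right)},w \right)} = - (\frac{4^{2}}{2} - \frac{11 \left(-15 + \left(-4\right)^{2} - -8\right)}{2}) = - (\frac{1}{2} \cdot 16 - \frac{11 \left(-15 + 16 + 8\right)}{2}) = - (8 - \frac{99}{2}) = \left(-1\right) \left(- \frac{83}{2}\right) = \frac{83}{2}$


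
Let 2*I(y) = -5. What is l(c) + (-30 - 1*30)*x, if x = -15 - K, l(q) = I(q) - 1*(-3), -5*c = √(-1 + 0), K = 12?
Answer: 3241/2 ≈ 1620.5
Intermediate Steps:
I(y) = -5/2 (I(y) = (½)*(-5) = -5/2)
c = -I/5 (c = -√(-1 + 0)/5 = -I/5 ≈ -0.2*I)
l(q) = ½ (l(q) = -5/2 - 1*(-3) = -5/2 + 3 = ½)
x = -27 (x = -15 - 1*12 = -15 - 12 = -27)
l(c) + (-30 - 1*30)*x = ½ + (-30 - 1*30)*(-27) = ½ + (-30 - 30)*(-27) = ½ - 60*(-27) = ½ + 1620 = 3241/2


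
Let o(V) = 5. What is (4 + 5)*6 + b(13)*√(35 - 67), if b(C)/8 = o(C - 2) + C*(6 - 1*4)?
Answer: 54 + 992*I*√2 ≈ 54.0 + 1402.9*I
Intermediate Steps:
b(C) = 40 + 16*C (b(C) = 8*(5 + C*(6 - 1*4)) = 8*(5 + C*(6 - 4)) = 8*(5 + C*2) = 8*(5 + 2*C) = 40 + 16*C)
(4 + 5)*6 + b(13)*√(35 - 67) = (4 + 5)*6 + (40 + 16*13)*√(35 - 67) = 9*6 + (40 + 208)*√(-32) = 54 + 248*(4*I*√2) = 54 + 992*I*√2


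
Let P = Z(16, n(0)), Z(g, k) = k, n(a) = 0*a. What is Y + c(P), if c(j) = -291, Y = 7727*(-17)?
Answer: -131650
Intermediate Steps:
Y = -131359
n(a) = 0
P = 0
Y + c(P) = -131359 - 291 = -131650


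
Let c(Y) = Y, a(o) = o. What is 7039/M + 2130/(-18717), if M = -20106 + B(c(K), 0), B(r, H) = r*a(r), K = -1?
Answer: -58190871/125435095 ≈ -0.46391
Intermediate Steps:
B(r, H) = r² (B(r, H) = r*r = r²)
M = -20105 (M = -20106 + (-1)² = -20106 + 1 = -20105)
7039/M + 2130/(-18717) = 7039/(-20105) + 2130/(-18717) = 7039*(-1/20105) + 2130*(-1/18717) = -7039/20105 - 710/6239 = -58190871/125435095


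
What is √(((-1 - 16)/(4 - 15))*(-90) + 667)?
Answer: √63877/11 ≈ 22.976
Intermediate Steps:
√(((-1 - 16)/(4 - 15))*(-90) + 667) = √(-17/(-11)*(-90) + 667) = √(-17*(-1/11)*(-90) + 667) = √((17/11)*(-90) + 667) = √(-1530/11 + 667) = √(5807/11) = √63877/11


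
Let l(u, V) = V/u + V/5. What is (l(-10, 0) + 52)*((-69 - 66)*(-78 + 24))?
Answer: 379080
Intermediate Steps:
l(u, V) = V/5 + V/u (l(u, V) = V/u + V*(1/5) = V/u + V/5 = V/5 + V/u)
(l(-10, 0) + 52)*((-69 - 66)*(-78 + 24)) = (((1/5)*0 + 0/(-10)) + 52)*((-69 - 66)*(-78 + 24)) = ((0 + 0*(-1/10)) + 52)*(-135*(-54)) = ((0 + 0) + 52)*7290 = (0 + 52)*7290 = 52*7290 = 379080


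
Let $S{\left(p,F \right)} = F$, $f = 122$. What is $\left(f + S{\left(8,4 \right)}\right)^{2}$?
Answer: $15876$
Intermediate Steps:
$\left(f + S{\left(8,4 \right)}\right)^{2} = \left(122 + 4\right)^{2} = 126^{2} = 15876$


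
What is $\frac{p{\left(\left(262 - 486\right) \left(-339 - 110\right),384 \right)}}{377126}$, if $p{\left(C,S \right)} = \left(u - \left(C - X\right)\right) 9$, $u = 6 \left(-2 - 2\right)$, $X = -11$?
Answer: $- \frac{905499}{377126} \approx -2.4011$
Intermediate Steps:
$u = -24$ ($u = 6 \left(-4\right) = -24$)
$p{\left(C,S \right)} = -315 - 9 C$ ($p{\left(C,S \right)} = \left(-24 - \left(11 + C\right)\right) 9 = \left(-35 - C\right) 9 = -315 - 9 C$)
$\frac{p{\left(\left(262 - 486\right) \left(-339 - 110\right),384 \right)}}{377126} = \frac{-315 - 9 \left(262 - 486\right) \left(-339 - 110\right)}{377126} = \left(-315 - 9 \left(\left(-224\right) \left(-449\right)\right)\right) \frac{1}{377126} = \left(-315 - 905184\right) \frac{1}{377126} = \left(-905499\right) \frac{1}{377126} = - \frac{905499}{377126}$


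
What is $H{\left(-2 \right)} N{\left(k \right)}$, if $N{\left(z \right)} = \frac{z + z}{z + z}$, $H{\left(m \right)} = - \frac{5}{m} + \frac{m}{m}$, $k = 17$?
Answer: $\frac{7}{2} \approx 3.5$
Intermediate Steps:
$H{\left(m \right)} = 1 - \frac{5}{m}$ ($H{\left(m \right)} = - \frac{5}{m} + 1 = 1 - \frac{5}{m}$)
$N{\left(z \right)} = 1$ ($N{\left(z \right)} = \frac{2 z}{2 z} = 2 z \frac{1}{2 z} = 1$)
$H{\left(-2 \right)} N{\left(k \right)} = \frac{-5 - 2}{-2} \cdot 1 = \left(- \frac{1}{2}\right) \left(-7\right) 1 = \frac{7}{2} \cdot 1 = \frac{7}{2}$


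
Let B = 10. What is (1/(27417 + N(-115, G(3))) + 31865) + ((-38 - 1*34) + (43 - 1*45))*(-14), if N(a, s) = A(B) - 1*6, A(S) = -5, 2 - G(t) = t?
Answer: 901684807/27406 ≈ 32901.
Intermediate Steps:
G(t) = 2 - t
N(a, s) = -11 (N(a, s) = -5 - 1*6 = -5 - 6 = -11)
(1/(27417 + N(-115, G(3))) + 31865) + ((-38 - 1*34) + (43 - 1*45))*(-14) = (1/(27417 - 11) + 31865) + ((-38 - 1*34) + (43 - 1*45))*(-14) = (1/27406 + 31865) + ((-38 - 34) + (43 - 45))*(-14) = (1/27406 + 31865) + (-72 - 2)*(-14) = 873292191/27406 - 74*(-14) = 873292191/27406 + 1036 = 901684807/27406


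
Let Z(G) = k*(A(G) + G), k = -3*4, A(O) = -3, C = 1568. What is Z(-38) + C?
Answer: 2060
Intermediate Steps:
k = -12
Z(G) = 36 - 12*G (Z(G) = -12*(-3 + G) = 36 - 12*G)
Z(-38) + C = (36 - 12*(-38)) + 1568 = (36 + 456) + 1568 = 492 + 1568 = 2060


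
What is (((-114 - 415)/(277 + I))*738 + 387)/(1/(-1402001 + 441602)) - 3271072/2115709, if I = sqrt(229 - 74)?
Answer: 79760379769189087064/81004150483 - 187470845199*sqrt(155)/38287 ≈ 9.2368e+8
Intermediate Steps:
I = sqrt(155) ≈ 12.450
(((-114 - 415)/(277 + I))*738 + 387)/(1/(-1402001 + 441602)) - 3271072/2115709 = (((-114 - 415)/(277 + sqrt(155)))*738 + 387)/(1/(-1402001 + 441602)) - 3271072/2115709 = (-529/(277 + sqrt(155))*738 + 387)/(1/(-960399)) - 3271072*1/2115709 = (-390402/(277 + sqrt(155)) + 387)/(-1/960399) - 3271072/2115709 = (387 - 390402/(277 + sqrt(155)))*(-960399) - 3271072/2115709 = (-371674413 + 374941690398/(277 + sqrt(155))) - 3271072/2115709 = -786354903924889/2115709 + 374941690398/(277 + sqrt(155))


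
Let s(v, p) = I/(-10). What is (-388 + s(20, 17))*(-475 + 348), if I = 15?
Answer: 98933/2 ≈ 49467.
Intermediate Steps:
s(v, p) = -3/2 (s(v, p) = 15/(-10) = 15*(-⅒) = -3/2)
(-388 + s(20, 17))*(-475 + 348) = (-388 - 3/2)*(-475 + 348) = -779/2*(-127) = 98933/2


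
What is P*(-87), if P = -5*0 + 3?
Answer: -261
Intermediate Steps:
P = 3 (P = 0 + 3 = 3)
P*(-87) = 3*(-87) = -261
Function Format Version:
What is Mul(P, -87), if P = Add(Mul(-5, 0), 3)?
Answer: -261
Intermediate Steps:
P = 3 (P = Add(0, 3) = 3)
Mul(P, -87) = Mul(3, -87) = -261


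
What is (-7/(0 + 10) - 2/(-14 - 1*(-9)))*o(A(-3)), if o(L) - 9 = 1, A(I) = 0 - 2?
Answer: -3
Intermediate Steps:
A(I) = -2
o(L) = 10 (o(L) = 9 + 1 = 10)
(-7/(0 + 10) - 2/(-14 - 1*(-9)))*o(A(-3)) = (-7/(0 + 10) - 2/(-14 - 1*(-9)))*10 = (-7/10 - 2/(-14 + 9))*10 = (-7*⅒ - 2/(-5))*10 = (-7/10 - 2*(-⅕))*10 = (-7/10 + ⅖)*10 = -3/10*10 = -3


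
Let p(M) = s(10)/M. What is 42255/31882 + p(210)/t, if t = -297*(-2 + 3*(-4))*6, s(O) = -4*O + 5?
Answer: 3162517279/2386176408 ≈ 1.3253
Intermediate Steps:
s(O) = 5 - 4*O
p(M) = -35/M (p(M) = (5 - 4*10)/M = (5 - 40)/M = -35/M)
t = 24948 (t = -297*(-2 - 12)*6 = -(-4158)*6 = -297*(-84) = 24948)
42255/31882 + p(210)/t = 42255/31882 - 35/210/24948 = 42255*(1/31882) - 35*1/210*(1/24948) = 42255/31882 - 1/6*1/24948 = 42255/31882 - 1/149688 = 3162517279/2386176408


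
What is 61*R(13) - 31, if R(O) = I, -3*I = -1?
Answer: -32/3 ≈ -10.667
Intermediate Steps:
I = ⅓ (I = -⅓*(-1) = ⅓ ≈ 0.33333)
R(O) = ⅓
61*R(13) - 31 = 61*(⅓) - 31 = 61/3 - 31 = -32/3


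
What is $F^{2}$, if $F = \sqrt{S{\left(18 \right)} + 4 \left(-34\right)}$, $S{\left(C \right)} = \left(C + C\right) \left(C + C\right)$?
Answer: $1160$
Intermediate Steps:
$S{\left(C \right)} = 4 C^{2}$ ($S{\left(C \right)} = 2 C 2 C = 4 C^{2}$)
$F = 2 \sqrt{290}$ ($F = \sqrt{4 \cdot 18^{2} + 4 \left(-34\right)} = \sqrt{4 \cdot 324 - 136} = \sqrt{1296 - 136} = \sqrt{1160} = 2 \sqrt{290} \approx 34.059$)
$F^{2} = \left(2 \sqrt{290}\right)^{2} = 1160$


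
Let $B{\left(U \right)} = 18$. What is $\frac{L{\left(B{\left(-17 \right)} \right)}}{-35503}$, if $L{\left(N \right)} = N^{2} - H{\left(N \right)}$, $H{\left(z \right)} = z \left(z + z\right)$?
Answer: $\frac{324}{35503} \approx 0.009126$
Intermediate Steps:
$H{\left(z \right)} = 2 z^{2}$ ($H{\left(z \right)} = z 2 z = 2 z^{2}$)
$L{\left(N \right)} = - N^{2}$ ($L{\left(N \right)} = N^{2} - 2 N^{2} = - N^{2}$)
$\frac{L{\left(B{\left(-17 \right)} \right)}}{-35503} = \frac{\left(-1\right) 18^{2}}{-35503} = \left(-1\right) 324 \left(- \frac{1}{35503}\right) = \left(-324\right) \left(- \frac{1}{35503}\right) = \frac{324}{35503}$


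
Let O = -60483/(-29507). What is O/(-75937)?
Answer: -60483/2240673059 ≈ -2.6993e-5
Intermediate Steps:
O = 60483/29507 (O = -60483*(-1/29507) = 60483/29507 ≈ 2.0498)
O/(-75937) = (60483/29507)/(-75937) = (60483/29507)*(-1/75937) = -60483/2240673059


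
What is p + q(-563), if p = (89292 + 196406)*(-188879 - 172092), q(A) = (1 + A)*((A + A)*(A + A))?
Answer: -103841239070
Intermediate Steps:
q(A) = 4*A**2*(1 + A) (q(A) = (1 + A)*((2*A)*(2*A)) = (1 + A)*(4*A**2) = 4*A**2*(1 + A))
p = -103128692758 (p = 285698*(-360971) = -103128692758)
p + q(-563) = -103128692758 + 4*(-563)**2*(1 - 563) = -103128692758 + 4*316969*(-562) = -103128692758 - 712546312 = -103841239070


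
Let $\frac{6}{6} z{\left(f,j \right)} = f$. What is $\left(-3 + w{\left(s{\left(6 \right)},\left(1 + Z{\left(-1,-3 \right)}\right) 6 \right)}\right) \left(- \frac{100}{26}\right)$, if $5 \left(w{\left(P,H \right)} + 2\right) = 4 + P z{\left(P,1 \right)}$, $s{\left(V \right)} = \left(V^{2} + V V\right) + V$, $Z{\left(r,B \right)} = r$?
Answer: $- \frac{60630}{13} \approx -4663.8$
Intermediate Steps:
$z{\left(f,j \right)} = f$
$s{\left(V \right)} = V + 2 V^{2}$ ($s{\left(V \right)} = \left(V^{2} + V^{2}\right) + V = 2 V^{2} + V = V + 2 V^{2}$)
$w{\left(P,H \right)} = - \frac{6}{5} + \frac{P^{2}}{5}$ ($w{\left(P,H \right)} = -2 + \frac{4 + P P}{5} = -2 + \frac{4 + P^{2}}{5} = -2 + \left(\frac{4}{5} + \frac{P^{2}}{5}\right) = - \frac{6}{5} + \frac{P^{2}}{5}$)
$\left(-3 + w{\left(s{\left(6 \right)},\left(1 + Z{\left(-1,-3 \right)}\right) 6 \right)}\right) \left(- \frac{100}{26}\right) = \left(-3 - \left(\frac{6}{5} - \frac{\left(6 \left(1 + 2 \cdot 6\right)\right)^{2}}{5}\right)\right) \left(- \frac{100}{26}\right) = \left(-3 - \left(\frac{6}{5} - \frac{\left(6 \left(1 + 12\right)\right)^{2}}{5}\right)\right) \left(\left(-100\right) \frac{1}{26}\right) = \left(-3 - \left(\frac{6}{5} - \frac{\left(6 \cdot 13\right)^{2}}{5}\right)\right) \left(- \frac{50}{13}\right) = \left(-3 - \left(\frac{6}{5} - \frac{78^{2}}{5}\right)\right) \left(- \frac{50}{13}\right) = \left(-3 + \left(- \frac{6}{5} + \frac{1}{5} \cdot 6084\right)\right) \left(- \frac{50}{13}\right) = \left(-3 + \left(- \frac{6}{5} + \frac{6084}{5}\right)\right) \left(- \frac{50}{13}\right) = \left(-3 + \frac{6078}{5}\right) \left(- \frac{50}{13}\right) = \frac{6063}{5} \left(- \frac{50}{13}\right) = - \frac{60630}{13}$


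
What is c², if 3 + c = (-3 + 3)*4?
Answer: 9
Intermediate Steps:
c = -3 (c = -3 + (-3 + 3)*4 = -3 + 0*4 = -3 + 0 = -3)
c² = (-3)² = 9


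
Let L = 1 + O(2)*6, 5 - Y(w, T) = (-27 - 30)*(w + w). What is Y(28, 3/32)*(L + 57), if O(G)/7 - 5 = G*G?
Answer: 1393892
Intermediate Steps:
O(G) = 35 + 7*G² (O(G) = 35 + 7*(G*G) = 35 + 7*G²)
Y(w, T) = 5 + 114*w (Y(w, T) = 5 - (-27 - 30)*(w + w) = 5 - (-57)*2*w = 5 - (-114)*w = 5 + 114*w)
L = 379 (L = 1 + (35 + 7*2²)*6 = 1 + (35 + 7*4)*6 = 1 + (35 + 28)*6 = 1 + 63*6 = 1 + 378 = 379)
Y(28, 3/32)*(L + 57) = (5 + 114*28)*(379 + 57) = (5 + 3192)*436 = 3197*436 = 1393892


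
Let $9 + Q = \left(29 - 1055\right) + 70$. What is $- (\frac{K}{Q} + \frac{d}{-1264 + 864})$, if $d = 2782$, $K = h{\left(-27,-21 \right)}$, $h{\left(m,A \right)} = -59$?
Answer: $\frac{266103}{38600} \approx 6.8939$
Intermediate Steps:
$K = -59$
$Q = -965$ ($Q = -9 + \left(\left(29 - 1055\right) + 70\right) = -9 + \left(-1026 + 70\right) = -9 - 956 = -965$)
$- (\frac{K}{Q} + \frac{d}{-1264 + 864}) = - (- \frac{59}{-965} + \frac{2782}{-1264 + 864}) = - (\left(-59\right) \left(- \frac{1}{965}\right) + \frac{2782}{-400}) = - (\frac{59}{965} + 2782 \left(- \frac{1}{400}\right)) = - (\frac{59}{965} - \frac{1391}{200}) = \left(-1\right) \left(- \frac{266103}{38600}\right) = \frac{266103}{38600}$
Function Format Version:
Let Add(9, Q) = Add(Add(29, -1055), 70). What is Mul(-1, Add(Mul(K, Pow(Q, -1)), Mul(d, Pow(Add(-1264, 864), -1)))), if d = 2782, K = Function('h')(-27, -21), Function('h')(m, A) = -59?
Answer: Rational(266103, 38600) ≈ 6.8939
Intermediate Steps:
K = -59
Q = -965 (Q = Add(-9, Add(Add(29, -1055), 70)) = Add(-9, Add(-1026, 70)) = Add(-9, -956) = -965)
Mul(-1, Add(Mul(K, Pow(Q, -1)), Mul(d, Pow(Add(-1264, 864), -1)))) = Mul(-1, Add(Mul(-59, Pow(-965, -1)), Mul(2782, Pow(Add(-1264, 864), -1)))) = Mul(-1, Add(Mul(-59, Rational(-1, 965)), Mul(2782, Pow(-400, -1)))) = Mul(-1, Add(Rational(59, 965), Mul(2782, Rational(-1, 400)))) = Mul(-1, Add(Rational(59, 965), Rational(-1391, 200))) = Mul(-1, Rational(-266103, 38600)) = Rational(266103, 38600)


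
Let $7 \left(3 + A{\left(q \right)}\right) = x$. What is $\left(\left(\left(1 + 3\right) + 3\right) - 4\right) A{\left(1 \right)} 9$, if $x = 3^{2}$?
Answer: $- \frac{324}{7} \approx -46.286$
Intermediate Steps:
$x = 9$
$A{\left(q \right)} = - \frac{12}{7}$ ($A{\left(q \right)} = -3 + \frac{1}{7} \cdot 9 = -3 + \frac{9}{7} = - \frac{12}{7}$)
$\left(\left(\left(1 + 3\right) + 3\right) - 4\right) A{\left(1 \right)} 9 = \left(\left(\left(1 + 3\right) + 3\right) - 4\right) \left(- \frac{12}{7}\right) 9 = \left(\left(4 + 3\right) - 4\right) \left(- \frac{12}{7}\right) 9 = \left(7 - 4\right) \left(- \frac{12}{7}\right) 9 = 3 \left(- \frac{12}{7}\right) 9 = \left(- \frac{36}{7}\right) 9 = - \frac{324}{7}$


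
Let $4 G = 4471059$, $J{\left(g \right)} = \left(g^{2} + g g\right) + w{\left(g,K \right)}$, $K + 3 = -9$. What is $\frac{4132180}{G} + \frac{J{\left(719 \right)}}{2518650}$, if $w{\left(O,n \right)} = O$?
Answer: $\frac{15418667194273}{3753677583450} \approx 4.1076$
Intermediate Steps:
$K = -12$ ($K = -3 - 9 = -12$)
$J{\left(g \right)} = g + 2 g^{2}$ ($J{\left(g \right)} = \left(g^{2} + g g\right) + g = \left(g^{2} + g^{2}\right) + g = 2 g^{2} + g = g + 2 g^{2}$)
$G = \frac{4471059}{4}$ ($G = \frac{1}{4} \cdot 4471059 = \frac{4471059}{4} \approx 1.1178 \cdot 10^{6}$)
$\frac{4132180}{G} + \frac{J{\left(719 \right)}}{2518650} = \frac{4132180}{\frac{4471059}{4}} + \frac{719 \left(1 + 2 \cdot 719\right)}{2518650} = 4132180 \cdot \frac{4}{4471059} + 719 \left(1 + 1438\right) \frac{1}{2518650} = \frac{16528720}{4471059} + 719 \cdot 1439 \cdot \frac{1}{2518650} = \frac{16528720}{4471059} + 1034641 \cdot \frac{1}{2518650} = \frac{16528720}{4471059} + \frac{1034641}{2518650} = \frac{15418667194273}{3753677583450}$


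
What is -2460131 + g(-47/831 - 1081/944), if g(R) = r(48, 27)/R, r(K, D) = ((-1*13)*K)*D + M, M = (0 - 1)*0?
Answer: -2305897181477/942679 ≈ -2.4461e+6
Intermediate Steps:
M = 0 (M = -1*0 = 0)
r(K, D) = -13*D*K (r(K, D) = ((-1*13)*K)*D + 0 = (-13*K)*D + 0 = -13*D*K + 0 = -13*D*K)
g(R) = -16848/R (g(R) = (-13*27*48)/R = -16848/R)
-2460131 + g(-47/831 - 1081/944) = -2460131 - 16848/(-47/831 - 1081/944) = -2460131 - 16848/(-942679/784464) = -2460131 - 16848*(-784464/942679) = -2460131 + 13216649472/942679 = -2305897181477/942679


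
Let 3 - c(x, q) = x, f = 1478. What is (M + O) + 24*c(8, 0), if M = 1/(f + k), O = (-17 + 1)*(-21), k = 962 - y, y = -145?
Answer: 558361/2585 ≈ 216.00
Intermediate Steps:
c(x, q) = 3 - x
k = 1107 (k = 962 - 1*(-145) = 962 + 145 = 1107)
O = 336 (O = -16*(-21) = 336)
M = 1/2585 (M = 1/(1478 + 1107) = 1/2585 ≈ 0.00038685)
(M + O) + 24*c(8, 0) = (1/2585 + 336) + 24*(3 - 1*8) = 868561/2585 + 24*(3 - 8) = 868561/2585 + 24*(-5) = 868561/2585 - 120 = 558361/2585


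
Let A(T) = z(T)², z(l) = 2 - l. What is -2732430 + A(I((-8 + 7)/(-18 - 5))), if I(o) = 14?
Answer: -2732286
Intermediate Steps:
A(T) = (2 - T)²
-2732430 + A(I((-8 + 7)/(-18 - 5))) = -2732430 + (-2 + 14)² = -2732430 + 12² = -2732430 + 144 = -2732286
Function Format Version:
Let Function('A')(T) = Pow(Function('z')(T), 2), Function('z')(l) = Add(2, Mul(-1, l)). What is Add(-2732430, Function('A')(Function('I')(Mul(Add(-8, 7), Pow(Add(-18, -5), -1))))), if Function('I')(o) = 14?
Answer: -2732286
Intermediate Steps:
Function('A')(T) = Pow(Add(2, Mul(-1, T)), 2)
Add(-2732430, Function('A')(Function('I')(Mul(Add(-8, 7), Pow(Add(-18, -5), -1))))) = Add(-2732430, Pow(Add(-2, 14), 2)) = Add(-2732430, Pow(12, 2)) = Add(-2732430, 144) = -2732286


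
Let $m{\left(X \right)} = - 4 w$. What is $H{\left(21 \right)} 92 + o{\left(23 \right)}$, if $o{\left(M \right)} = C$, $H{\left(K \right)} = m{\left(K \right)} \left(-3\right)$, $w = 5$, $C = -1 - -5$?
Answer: $5524$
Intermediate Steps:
$C = 4$ ($C = -1 + 5 = 4$)
$m{\left(X \right)} = -20$ ($m{\left(X \right)} = \left(-4\right) 5 = -20$)
$H{\left(K \right)} = 60$ ($H{\left(K \right)} = \left(-20\right) \left(-3\right) = 60$)
$o{\left(M \right)} = 4$
$H{\left(21 \right)} 92 + o{\left(23 \right)} = 60 \cdot 92 + 4 = 5520 + 4 = 5524$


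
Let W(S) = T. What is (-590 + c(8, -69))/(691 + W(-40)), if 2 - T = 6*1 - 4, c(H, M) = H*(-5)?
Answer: -630/691 ≈ -0.91172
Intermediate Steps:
c(H, M) = -5*H
T = 0 (T = 2 - (6*1 - 4) = 2 - (6 - 4) = 2 - 1*2 = 2 - 2 = 0)
W(S) = 0
(-590 + c(8, -69))/(691 + W(-40)) = (-590 - 5*8)/(691 + 0) = (-590 - 40)/691 = -630*1/691 = -630/691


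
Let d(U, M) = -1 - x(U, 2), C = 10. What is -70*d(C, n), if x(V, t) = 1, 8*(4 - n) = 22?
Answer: 140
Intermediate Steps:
n = 5/4 (n = 4 - ⅛*22 = 4 - 11/4 = 5/4 ≈ 1.2500)
d(U, M) = -2 (d(U, M) = -1 - 1*1 = -1 - 1 = -2)
-70*d(C, n) = -70*(-2) = 140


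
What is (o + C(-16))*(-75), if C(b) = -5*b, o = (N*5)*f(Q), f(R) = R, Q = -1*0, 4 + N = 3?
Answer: -6000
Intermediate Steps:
N = -1 (N = -4 + 3 = -1)
Q = 0
o = 0 (o = -1*5*0 = -5*0 = 0)
(o + C(-16))*(-75) = (0 - 5*(-16))*(-75) = (0 + 80)*(-75) = 80*(-75) = -6000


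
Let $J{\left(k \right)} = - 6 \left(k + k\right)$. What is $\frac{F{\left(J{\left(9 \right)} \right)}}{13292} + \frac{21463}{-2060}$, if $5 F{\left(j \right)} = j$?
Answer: $- \frac{71332673}{6845380} \approx -10.421$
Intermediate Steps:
$J{\left(k \right)} = - 12 k$ ($J{\left(k \right)} = - 6 \cdot 2 k = - 12 k$)
$F{\left(j \right)} = \frac{j}{5}$
$\frac{F{\left(J{\left(9 \right)} \right)}}{13292} + \frac{21463}{-2060} = \frac{\frac{1}{5} \left(\left(-12\right) 9\right)}{13292} + \frac{21463}{-2060} = \frac{1}{5} \left(-108\right) \frac{1}{13292} + 21463 \left(- \frac{1}{2060}\right) = \left(- \frac{108}{5}\right) \frac{1}{13292} - \frac{21463}{2060} = - \frac{27}{16615} - \frac{21463}{2060} = - \frac{71332673}{6845380}$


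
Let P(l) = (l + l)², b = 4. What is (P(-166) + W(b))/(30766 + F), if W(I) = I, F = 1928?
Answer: 55114/16347 ≈ 3.3715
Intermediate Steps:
P(l) = 4*l² (P(l) = (2*l)² = 4*l²)
(P(-166) + W(b))/(30766 + F) = (4*(-166)² + 4)/(30766 + 1928) = (4*27556 + 4)/32694 = (110224 + 4)*(1/32694) = 110228*(1/32694) = 55114/16347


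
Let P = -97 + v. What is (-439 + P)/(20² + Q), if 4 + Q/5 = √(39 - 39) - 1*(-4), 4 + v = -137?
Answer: -677/400 ≈ -1.6925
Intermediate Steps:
v = -141 (v = -4 - 137 = -141)
P = -238 (P = -97 - 141 = -238)
Q = 0 (Q = -20 + 5*(√(39 - 39) - 1*(-4)) = -20 + 5*(√0 + 4) = -20 + 5*(0 + 4) = -20 + 5*4 = -20 + 20 = 0)
(-439 + P)/(20² + Q) = (-439 - 238)/(20² + 0) = -677/(400 + 0) = -677/400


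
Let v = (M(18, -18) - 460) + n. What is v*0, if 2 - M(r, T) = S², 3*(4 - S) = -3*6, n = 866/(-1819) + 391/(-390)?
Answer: 0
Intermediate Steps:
n = -1048969/709410 (n = 866*(-1/1819) + 391*(-1/390) = -866/1819 - 391/390 = -1048969/709410 ≈ -1.4786)
S = 10 (S = 4 - (-1)*6 = 4 - ⅓*(-18) = 4 + 6 = 10)
M(r, T) = -98 (M(r, T) = 2 - 1*10² = 2 - 1*100 = 2 - 100 = -98)
v = -396899749/709410 (v = (-98 - 460) - 1048969/709410 = -558 - 1048969/709410 = -396899749/709410 ≈ -559.48)
v*0 = -396899749/709410*0 = 0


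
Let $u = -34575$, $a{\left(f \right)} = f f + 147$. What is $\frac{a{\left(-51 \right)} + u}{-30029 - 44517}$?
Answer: $\frac{31827}{74546} \approx 0.42694$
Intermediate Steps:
$a{\left(f \right)} = 147 + f^{2}$ ($a{\left(f \right)} = f^{2} + 147 = 147 + f^{2}$)
$\frac{a{\left(-51 \right)} + u}{-30029 - 44517} = \frac{\left(147 + \left(-51\right)^{2}\right) - 34575}{-30029 - 44517} = \frac{\left(147 + 2601\right) - 34575}{-74546} = \left(2748 - 34575\right) \left(- \frac{1}{74546}\right) = \left(-31827\right) \left(- \frac{1}{74546}\right) = \frac{31827}{74546}$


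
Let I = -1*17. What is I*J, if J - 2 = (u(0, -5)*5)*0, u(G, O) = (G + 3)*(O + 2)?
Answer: -34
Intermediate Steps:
u(G, O) = (2 + O)*(3 + G) (u(G, O) = (3 + G)*(2 + O) = (2 + O)*(3 + G))
I = -17
J = 2 (J = 2 + ((6 + 2*0 + 3*(-5) + 0*(-5))*5)*0 = 2 + ((6 + 0 - 15 + 0)*5)*0 = 2 - 9*5*0 = 2 - 45*0 = 2 + 0 = 2)
I*J = -17*2 = -34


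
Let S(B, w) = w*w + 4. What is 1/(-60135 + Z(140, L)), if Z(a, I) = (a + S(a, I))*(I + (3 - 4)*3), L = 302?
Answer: 1/27252917 ≈ 3.6693e-8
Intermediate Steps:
S(B, w) = 4 + w² (S(B, w) = w² + 4 = 4 + w²)
Z(a, I) = (-3 + I)*(4 + a + I²) (Z(a, I) = (a + (4 + I²))*(I + (3 - 4)*3) = (4 + a + I²)*(I - 1*3) = (4 + a + I²)*(I - 3) = (4 + a + I²)*(-3 + I) = (-3 + I)*(4 + a + I²))
1/(-60135 + Z(140, L)) = 1/(-60135 + (-12 - 3*140 - 3*302² + 302*140 + 302*(4 + 302²))) = 1/(-60135 + (-12 - 420 - 3*91204 + 42280 + 302*(4 + 91204))) = 1/(-60135 + (-12 - 420 - 273612 + 42280 + 302*91208)) = 1/(-60135 + (-12 - 420 - 273612 + 42280 + 27544816)) = 1/(-60135 + 27313052) = 1/27252917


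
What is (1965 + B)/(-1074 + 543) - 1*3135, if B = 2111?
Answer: -1668761/531 ≈ -3142.7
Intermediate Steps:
(1965 + B)/(-1074 + 543) - 1*3135 = (1965 + 2111)/(-1074 + 543) - 1*3135 = 4076/(-531) - 3135 = 4076*(-1/531) - 3135 = -4076/531 - 3135 = -1668761/531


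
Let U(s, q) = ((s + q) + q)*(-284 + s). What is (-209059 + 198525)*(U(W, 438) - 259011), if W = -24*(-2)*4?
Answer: 3763450578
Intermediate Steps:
W = 192 (W = -4*(-12)*4 = 48*4 = 192)
U(s, q) = (-284 + s)*(s + 2*q) (U(s, q) = ((q + s) + q)*(-284 + s) = (s + 2*q)*(-284 + s) = (-284 + s)*(s + 2*q))
(-209059 + 198525)*(U(W, 438) - 259011) = (-209059 + 198525)*((192² - 568*438 - 284*192 + 2*438*192) - 259011) = -10534*((36864 - 248784 - 54528 + 168192) - 259011) = -10534*(-98256 - 259011) = -10534*(-357267) = 3763450578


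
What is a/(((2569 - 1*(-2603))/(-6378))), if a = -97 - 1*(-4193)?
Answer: -2177024/431 ≈ -5051.1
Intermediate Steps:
a = 4096 (a = -97 + 4193 = 4096)
a/(((2569 - 1*(-2603))/(-6378))) = 4096/(((2569 - 1*(-2603))/(-6378))) = 4096/(((2569 + 2603)*(-1/6378))) = 4096/((5172*(-1/6378))) = 4096/(-862/1063) = 4096*(-1063/862) = -2177024/431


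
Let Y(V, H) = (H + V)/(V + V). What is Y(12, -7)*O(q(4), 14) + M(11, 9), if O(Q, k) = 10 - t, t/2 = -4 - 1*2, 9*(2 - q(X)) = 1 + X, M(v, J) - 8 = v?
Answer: 283/12 ≈ 23.583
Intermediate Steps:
M(v, J) = 8 + v
q(X) = 17/9 - X/9 (q(X) = 2 - (1 + X)/9 = 2 + (-⅑ - X/9) = 17/9 - X/9)
Y(V, H) = (H + V)/(2*V) (Y(V, H) = (H + V)/((2*V)) = (H + V)*(1/(2*V)) = (H + V)/(2*V))
t = -12 (t = 2*(-4 - 1*2) = 2*(-4 - 2) = 2*(-6) = -12)
O(Q, k) = 22 (O(Q, k) = 10 - 1*(-12) = 10 + 12 = 22)
Y(12, -7)*O(q(4), 14) + M(11, 9) = ((½)*(-7 + 12)/12)*22 + (8 + 11) = ((½)*(1/12)*5)*22 + 19 = (5/24)*22 + 19 = 55/12 + 19 = 283/12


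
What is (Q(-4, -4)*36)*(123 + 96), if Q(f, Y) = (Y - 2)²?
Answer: 283824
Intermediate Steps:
Q(f, Y) = (-2 + Y)²
(Q(-4, -4)*36)*(123 + 96) = ((-2 - 4)²*36)*(123 + 96) = ((-6)²*36)*219 = (36*36)*219 = 1296*219 = 283824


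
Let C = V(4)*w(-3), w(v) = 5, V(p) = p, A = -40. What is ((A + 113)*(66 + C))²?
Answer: 39413284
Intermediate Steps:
C = 20 (C = 4*5 = 20)
((A + 113)*(66 + C))² = ((-40 + 113)*(66 + 20))² = (73*86)² = 6278² = 39413284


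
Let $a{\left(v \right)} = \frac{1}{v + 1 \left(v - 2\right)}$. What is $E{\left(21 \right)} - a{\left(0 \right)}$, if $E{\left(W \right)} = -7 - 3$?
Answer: $- \frac{19}{2} \approx -9.5$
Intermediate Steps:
$E{\left(W \right)} = -10$
$a{\left(v \right)} = \frac{1}{-2 + 2 v}$ ($a{\left(v \right)} = \frac{1}{v + 1 \left(-2 + v\right)} = \frac{1}{v + \left(-2 + v\right)} = \frac{1}{-2 + 2 v}$)
$E{\left(21 \right)} - a{\left(0 \right)} = -10 - \frac{1}{2 \left(-1 + 0\right)} = -10 - \frac{1}{2 \left(-1\right)} = -10 - \frac{1}{2} \left(-1\right) = -10 - - \frac{1}{2} = -10 + \frac{1}{2} = - \frac{19}{2}$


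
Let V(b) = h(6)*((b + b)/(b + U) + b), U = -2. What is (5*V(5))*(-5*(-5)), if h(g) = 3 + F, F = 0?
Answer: 3125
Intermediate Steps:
h(g) = 3 (h(g) = 3 + 0 = 3)
V(b) = 3*b + 6*b/(-2 + b) (V(b) = 3*((b + b)/(b - 2) + b) = 3*((2*b)/(-2 + b) + b) = 3*(2*b/(-2 + b) + b) = 3*(b + 2*b/(-2 + b)) = 3*b + 6*b/(-2 + b))
(5*V(5))*(-5*(-5)) = (5*(3*5²/(-2 + 5)))*(-5*(-5)) = (5*(3*25/3))*25 = (5*(3*25*(⅓)))*25 = (5*25)*25 = 125*25 = 3125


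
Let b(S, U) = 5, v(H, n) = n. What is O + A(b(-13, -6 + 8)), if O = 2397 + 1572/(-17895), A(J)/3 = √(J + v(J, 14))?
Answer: 14297581/5965 + 3*√19 ≈ 2410.0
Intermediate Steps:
A(J) = 3*√(14 + J) (A(J) = 3*√(J + 14) = 3*√(14 + J))
O = 14297581/5965 (O = 2397 + 1572*(-1/17895) = 2397 - 524/5965 = 14297581/5965 ≈ 2396.9)
O + A(b(-13, -6 + 8)) = 14297581/5965 + 3*√(14 + 5) = 14297581/5965 + 3*√19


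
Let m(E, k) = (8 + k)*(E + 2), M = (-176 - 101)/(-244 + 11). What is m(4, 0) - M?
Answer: 10907/233 ≈ 46.811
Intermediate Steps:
M = 277/233 (M = -277/(-233) = -277*(-1/233) = 277/233 ≈ 1.1888)
m(E, k) = (2 + E)*(8 + k) (m(E, k) = (8 + k)*(2 + E) = (2 + E)*(8 + k))
m(4, 0) - M = (16 + 2*0 + 8*4 + 4*0) - 1*277/233 = (16 + 0 + 32 + 0) - 277/233 = 48 - 277/233 = 10907/233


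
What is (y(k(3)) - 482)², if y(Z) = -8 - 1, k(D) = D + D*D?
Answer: 241081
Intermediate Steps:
k(D) = D + D²
y(Z) = -9
(y(k(3)) - 482)² = (-9 - 482)² = (-491)² = 241081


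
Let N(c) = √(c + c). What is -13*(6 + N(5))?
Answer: -78 - 13*√10 ≈ -119.11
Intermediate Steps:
N(c) = √2*√c (N(c) = √(2*c) = √2*√c)
-13*(6 + N(5)) = -13*(6 + √2*√5) = -13*(6 + √10) = -78 - 13*√10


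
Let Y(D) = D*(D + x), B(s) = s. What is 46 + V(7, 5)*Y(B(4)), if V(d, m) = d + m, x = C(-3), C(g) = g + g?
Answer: -50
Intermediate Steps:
C(g) = 2*g
x = -6 (x = 2*(-3) = -6)
Y(D) = D*(-6 + D) (Y(D) = D*(D - 6) = D*(-6 + D))
46 + V(7, 5)*Y(B(4)) = 46 + (7 + 5)*(4*(-6 + 4)) = 46 + 12*(4*(-2)) = 46 + 12*(-8) = 46 - 96 = -50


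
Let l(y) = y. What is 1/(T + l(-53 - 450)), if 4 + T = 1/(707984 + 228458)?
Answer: -936442/474776093 ≈ -0.0019724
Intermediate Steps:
T = -3745767/936442 (T = -4 + 1/(707984 + 228458) = -4 + 1/936442 = -3745767/936442 ≈ -4.0000)
1/(T + l(-53 - 450)) = 1/(-3745767/936442 + (-53 - 450)) = 1/(-3745767/936442 - 503) = 1/(-474776093/936442) = -936442/474776093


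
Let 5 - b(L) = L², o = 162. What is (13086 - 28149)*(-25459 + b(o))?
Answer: 778726974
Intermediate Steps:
b(L) = 5 - L²
(13086 - 28149)*(-25459 + b(o)) = (13086 - 28149)*(-25459 + (5 - 1*162²)) = -15063*(-25459 + (5 - 1*26244)) = -15063*(-25459 + (5 - 26244)) = -15063*(-25459 - 26239) = -15063*(-51698) = 778726974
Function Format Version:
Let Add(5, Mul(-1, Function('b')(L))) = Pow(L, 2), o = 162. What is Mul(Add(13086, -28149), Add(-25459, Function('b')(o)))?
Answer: 778726974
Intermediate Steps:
Function('b')(L) = Add(5, Mul(-1, Pow(L, 2)))
Mul(Add(13086, -28149), Add(-25459, Function('b')(o))) = Mul(Add(13086, -28149), Add(-25459, Add(5, Mul(-1, Pow(162, 2))))) = Mul(-15063, Add(-25459, Add(5, Mul(-1, 26244)))) = Mul(-15063, Add(-25459, Add(5, -26244))) = Mul(-15063, Add(-25459, -26239)) = Mul(-15063, -51698) = 778726974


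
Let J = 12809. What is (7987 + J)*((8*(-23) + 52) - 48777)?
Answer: -1017111564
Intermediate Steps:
(7987 + J)*((8*(-23) + 52) - 48777) = (7987 + 12809)*((8*(-23) + 52) - 48777) = 20796*((-184 + 52) - 48777) = 20796*(-132 - 48777) = 20796*(-48909) = -1017111564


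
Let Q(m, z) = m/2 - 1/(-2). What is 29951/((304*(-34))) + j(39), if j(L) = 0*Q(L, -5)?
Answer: -29951/10336 ≈ -2.8977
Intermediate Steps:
Q(m, z) = ½ + m/2 (Q(m, z) = m*(½) - 1*(-½) = m/2 + ½ = ½ + m/2)
j(L) = 0 (j(L) = 0*(½ + L/2) = 0)
29951/((304*(-34))) + j(39) = 29951/((304*(-34))) + 0 = 29951/(-10336) + 0 = 29951*(-1/10336) + 0 = -29951/10336 + 0 = -29951/10336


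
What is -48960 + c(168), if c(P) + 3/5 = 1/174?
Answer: -42595717/870 ≈ -48961.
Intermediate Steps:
c(P) = -517/870 (c(P) = -⅗ + 1/174 = -517/870)
-48960 + c(168) = -48960 - 517/870 = -42595717/870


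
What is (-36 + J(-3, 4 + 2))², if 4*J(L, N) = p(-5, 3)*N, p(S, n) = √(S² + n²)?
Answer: 2745/2 - 108*√34 ≈ 742.76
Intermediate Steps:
J(L, N) = N*√34/4 (J(L, N) = (√((-5)² + 3²)*N)/4 = (√(25 + 9)*N)/4 = (√34*N)/4 = (N*√34)/4 = N*√34/4)
(-36 + J(-3, 4 + 2))² = (-36 + (4 + 2)*√34/4)² = (-36 + (¼)*6*√34)² = (-36 + 3*√34/2)²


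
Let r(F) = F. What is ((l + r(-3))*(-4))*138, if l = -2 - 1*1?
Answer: 3312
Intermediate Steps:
l = -3 (l = -2 - 1 = -3)
((l + r(-3))*(-4))*138 = ((-3 - 3)*(-4))*138 = -6*(-4)*138 = 24*138 = 3312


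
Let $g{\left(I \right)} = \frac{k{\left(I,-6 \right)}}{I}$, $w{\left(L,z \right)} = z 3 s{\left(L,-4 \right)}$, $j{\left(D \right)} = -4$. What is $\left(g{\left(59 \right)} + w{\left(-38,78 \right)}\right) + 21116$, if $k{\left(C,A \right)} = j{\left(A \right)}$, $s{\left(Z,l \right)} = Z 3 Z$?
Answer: $\frac{61053432}{59} \approx 1.0348 \cdot 10^{6}$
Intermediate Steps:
$s{\left(Z,l \right)} = 3 Z^{2}$ ($s{\left(Z,l \right)} = 3 Z Z = 3 Z^{2}$)
$k{\left(C,A \right)} = -4$
$w{\left(L,z \right)} = 9 z L^{2}$ ($w{\left(L,z \right)} = z 3 \cdot 3 L^{2} = 3 z 3 L^{2} = 9 z L^{2}$)
$g{\left(I \right)} = - \frac{4}{I}$
$\left(g{\left(59 \right)} + w{\left(-38,78 \right)}\right) + 21116 = \left(- \frac{4}{59} + 9 \cdot 78 \left(-38\right)^{2}\right) + 21116 = \left(\left(-4\right) \frac{1}{59} + 9 \cdot 78 \cdot 1444\right) + 21116 = \left(- \frac{4}{59} + 1013688\right) + 21116 = \frac{59807588}{59} + 21116 = \frac{61053432}{59}$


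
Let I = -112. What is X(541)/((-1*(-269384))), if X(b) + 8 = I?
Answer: -15/33673 ≈ -0.00044546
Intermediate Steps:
X(b) = -120 (X(b) = -8 - 112 = -120)
X(541)/((-1*(-269384))) = -120/((-1*(-269384))) = -120/269384 = -120*1/269384 = -15/33673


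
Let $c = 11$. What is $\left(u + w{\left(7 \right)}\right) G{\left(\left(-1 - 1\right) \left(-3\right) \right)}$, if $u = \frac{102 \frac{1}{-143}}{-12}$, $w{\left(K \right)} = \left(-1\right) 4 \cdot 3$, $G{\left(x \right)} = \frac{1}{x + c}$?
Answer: $- \frac{3415}{4862} \approx -0.70239$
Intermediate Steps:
$G{\left(x \right)} = \frac{1}{11 + x}$ ($G{\left(x \right)} = \frac{1}{x + 11} = \frac{1}{11 + x}$)
$w{\left(K \right)} = -12$ ($w{\left(K \right)} = \left(-4\right) 3 = -12$)
$u = \frac{17}{286}$ ($u = 102 \left(- \frac{1}{143}\right) \left(- \frac{1}{12}\right) = \left(- \frac{102}{143}\right) \left(- \frac{1}{12}\right) = \frac{17}{286} \approx 0.059441$)
$\left(u + w{\left(7 \right)}\right) G{\left(\left(-1 - 1\right) \left(-3\right) \right)} = \frac{\frac{17}{286} - 12}{11 + \left(-1 - 1\right) \left(-3\right)} = - \frac{3415}{286 \left(11 - -6\right)} = - \frac{3415}{286 \left(11 + 6\right)} = - \frac{3415}{286 \cdot 17} = \left(- \frac{3415}{286}\right) \frac{1}{17} = - \frac{3415}{4862}$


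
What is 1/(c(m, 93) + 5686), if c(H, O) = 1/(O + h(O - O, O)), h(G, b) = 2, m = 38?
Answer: 95/540171 ≈ 0.00017587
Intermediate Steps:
c(H, O) = 1/(2 + O) (c(H, O) = 1/(O + 2) = 1/(2 + O))
1/(c(m, 93) + 5686) = 1/(1/(2 + 93) + 5686) = 1/(1/95 + 5686) = 1/(540171/95) = 95/540171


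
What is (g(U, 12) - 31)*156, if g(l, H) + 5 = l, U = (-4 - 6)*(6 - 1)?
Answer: -13416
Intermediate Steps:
U = -50 (U = -10*5 = -50)
g(l, H) = -5 + l
(g(U, 12) - 31)*156 = ((-5 - 50) - 31)*156 = (-55 - 31)*156 = -86*156 = -13416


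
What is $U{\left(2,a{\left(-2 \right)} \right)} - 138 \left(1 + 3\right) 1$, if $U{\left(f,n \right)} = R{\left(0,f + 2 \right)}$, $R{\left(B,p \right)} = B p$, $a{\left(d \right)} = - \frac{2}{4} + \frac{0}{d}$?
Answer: $-552$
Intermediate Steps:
$a{\left(d \right)} = - \frac{1}{2}$ ($a{\left(d \right)} = \left(-2\right) \frac{1}{4} + 0 = - \frac{1}{2} + 0 = - \frac{1}{2}$)
$U{\left(f,n \right)} = 0$ ($U{\left(f,n \right)} = 0 \left(f + 2\right) = 0 \left(2 + f\right) = 0$)
$U{\left(2,a{\left(-2 \right)} \right)} - 138 \left(1 + 3\right) 1 = 0 - 138 \left(1 + 3\right) 1 = 0 - 138 \cdot 4 \cdot 1 = 0 - 552 = -552$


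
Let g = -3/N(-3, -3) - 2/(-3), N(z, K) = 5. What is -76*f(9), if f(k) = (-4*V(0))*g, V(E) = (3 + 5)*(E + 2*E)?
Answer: 0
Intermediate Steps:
g = 1/15 (g = -3/5 - 2/(-3) = -3*1/5 - 2*(-1/3) = -3/5 + 2/3 = 1/15 ≈ 0.066667)
V(E) = 24*E (V(E) = 8*(3*E) = 24*E)
f(k) = 0 (f(k) = -96*0*(1/15) = -4*0*(1/15) = 0*(1/15) = 0)
-76*f(9) = -76*0 = 0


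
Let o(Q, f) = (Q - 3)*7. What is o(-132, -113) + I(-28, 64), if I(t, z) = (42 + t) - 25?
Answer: -956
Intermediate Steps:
o(Q, f) = -21 + 7*Q (o(Q, f) = (-3 + Q)*7 = -21 + 7*Q)
I(t, z) = 17 + t
o(-132, -113) + I(-28, 64) = (-21 + 7*(-132)) + (17 - 28) = (-21 - 924) - 11 = -945 - 11 = -956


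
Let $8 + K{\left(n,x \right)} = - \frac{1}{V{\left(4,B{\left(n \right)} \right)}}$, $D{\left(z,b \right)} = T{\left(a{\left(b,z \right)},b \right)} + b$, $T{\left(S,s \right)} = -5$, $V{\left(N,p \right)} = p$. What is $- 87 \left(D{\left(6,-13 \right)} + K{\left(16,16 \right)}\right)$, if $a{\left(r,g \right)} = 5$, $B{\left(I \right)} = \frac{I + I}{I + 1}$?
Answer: $\frac{73863}{32} \approx 2308.2$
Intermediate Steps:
$B{\left(I \right)} = \frac{2 I}{1 + I}$
$D{\left(z,b \right)} = -5 + b$
$K{\left(n,x \right)} = -8 - \frac{1 + n}{2 n}$ ($K{\left(n,x \right)} = -8 - \frac{1}{2 n \frac{1}{1 + n}} = -8 - \frac{1 + n}{2 n}$)
$- 87 \left(D{\left(6,-13 \right)} + K{\left(16,16 \right)}\right) = - 87 \left(\left(-5 - 13\right) + \frac{-1 - 272}{2 \cdot 16}\right) = - 87 \left(-18 + \frac{1}{2} \cdot \frac{1}{16} \left(-1 - 272\right)\right) = - 87 \left(-18 + \frac{1}{2} \cdot \frac{1}{16} \left(-273\right)\right) = - 87 \left(-18 - \frac{273}{32}\right) = \left(-87\right) \left(- \frac{849}{32}\right) = \frac{73863}{32}$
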